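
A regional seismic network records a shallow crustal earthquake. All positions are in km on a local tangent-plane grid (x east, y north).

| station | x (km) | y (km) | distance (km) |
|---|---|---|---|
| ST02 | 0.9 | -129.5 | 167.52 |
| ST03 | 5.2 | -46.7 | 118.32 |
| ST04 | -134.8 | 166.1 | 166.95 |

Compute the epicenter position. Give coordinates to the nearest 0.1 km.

(-102.5, 2.3)

Circle about each station: (x − 0.9)² + (y + 129.5)² = 167.52²; (x − 5.2)² + (y + 46.7)² = 118.32²; (x + 134.8)² + (y − 166.1)² = 166.95².
Subtracting the ST02 equation from the ST03 and ST04 equations removes the quadratic terms:
8.6 x + 165.6 y = -499.80
-271.4 x + 591.2 y = 29179.84
Solving the 2×2 system: x ≈ -102.5, y ≈ 2.3 km.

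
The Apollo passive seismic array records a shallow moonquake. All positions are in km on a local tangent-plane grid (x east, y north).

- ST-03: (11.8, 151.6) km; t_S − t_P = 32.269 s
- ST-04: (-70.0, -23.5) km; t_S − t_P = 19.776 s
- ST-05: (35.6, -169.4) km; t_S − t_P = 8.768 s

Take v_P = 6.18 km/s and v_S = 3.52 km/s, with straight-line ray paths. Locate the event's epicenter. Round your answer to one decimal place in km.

Distance from S−P lag: d = Δt · v_P v_S / (v_P − v_S) = Δt · (6.18·3.52)/(6.18−3.52) ≈ 8.1780·Δt.
So d_ST-03 = 263.90, d_ST-04 = 161.73, d_ST-05 = 71.71 km.
Circle about each station: (x − 11.8)² + (y − 151.6)² = 263.90²; (x + 70.0)² + (y + 23.5)² = 161.73²; (x − 35.6)² + (y + 169.4)² = 71.71².
Subtracting the ST-03 equation from the ST-04 and ST-05 equations removes the quadratic terms:
-163.6 x − 350.2 y = 25817.07
47.6 x − 642.0 y = 71342.81
Solving the 2×2 system: x ≈ 69.1, y ≈ -106.0 km.

69.1 km east, -106.0 km north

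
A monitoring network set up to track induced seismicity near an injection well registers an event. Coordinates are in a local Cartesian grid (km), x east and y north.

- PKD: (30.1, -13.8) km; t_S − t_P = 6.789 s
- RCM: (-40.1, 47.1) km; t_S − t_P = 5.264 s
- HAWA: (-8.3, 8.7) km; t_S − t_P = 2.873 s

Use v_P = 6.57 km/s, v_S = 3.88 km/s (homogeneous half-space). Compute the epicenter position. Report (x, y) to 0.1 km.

Distance from S−P lag: d = Δt · v_P v_S / (v_P − v_S) = Δt · (6.57·3.88)/(6.57−3.88) ≈ 9.4764·Δt.
So d_PKD = 64.34, d_RCM = 49.88, d_HAWA = 27.23 km.
Circle about each station: (x − 30.1)² + (y + 13.8)² = 64.34²; (x + 40.1)² + (y − 47.1)² = 49.88²; (x + 8.3)² + (y − 8.7)² = 27.23².
Subtracting pairs of circle equations eliminates x²+y² and gives linear equations (the radical axes):
-140.4 x + 121.8 y = 4381.59
-76.8 x + 45.0 y = 2446.29
Solving the 2×2 system: x ≈ -33.2, y ≈ -2.3 km.
Check against PKD (with the unrounded x, y): √((x − 30.1)²+(y + 13.8)²) = 64.33 ≈ 64.34 km. ✓

-33.2 km east, -2.3 km north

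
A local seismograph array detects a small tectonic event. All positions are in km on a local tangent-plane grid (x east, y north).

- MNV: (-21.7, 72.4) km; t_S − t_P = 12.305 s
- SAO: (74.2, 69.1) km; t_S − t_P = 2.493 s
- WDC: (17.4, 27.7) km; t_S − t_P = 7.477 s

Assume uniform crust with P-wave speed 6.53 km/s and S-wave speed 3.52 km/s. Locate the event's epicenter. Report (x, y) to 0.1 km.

Distance from S−P lag: d = Δt · v_P v_S / (v_P − v_S) = Δt · (6.53·3.52)/(6.53−3.52) ≈ 7.6364·Δt.
So d_MNV = 93.97, d_SAO = 19.04, d_WDC = 57.10 km.
Circle about each station: (x + 21.7)² + (y − 72.4)² = 93.97²; (x − 74.2)² + (y − 69.1)² = 19.04²; (x − 17.4)² + (y − 27.7)² = 57.10².
Subtracting pairs of circle equations eliminates x²+y² and gives linear equations (the radical axes):
191.8 x − 6.6 y = 13035.64
78.2 x − 89.4 y = 927.35
Solving the 2×2 system: x ≈ 69.7, y ≈ 50.6 km.

(69.7, 50.6)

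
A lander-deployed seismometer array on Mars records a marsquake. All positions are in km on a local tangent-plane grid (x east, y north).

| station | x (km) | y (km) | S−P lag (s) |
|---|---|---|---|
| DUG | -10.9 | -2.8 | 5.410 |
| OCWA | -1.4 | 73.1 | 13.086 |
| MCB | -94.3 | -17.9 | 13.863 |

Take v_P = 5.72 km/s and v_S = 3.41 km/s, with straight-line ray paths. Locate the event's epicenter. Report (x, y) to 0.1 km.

Distance from S−P lag: d = Δt · v_P v_S / (v_P − v_S) = Δt · (5.72·3.41)/(5.72−3.41) ≈ 8.4438·Δt.
So d_DUG = 45.68, d_OCWA = 110.50, d_MCB = 117.06 km.
Circle about each station: (x + 10.9)² + (y + 2.8)² = 45.68²; (x + 1.4)² + (y − 73.1)² = 110.50²; (x + 94.3)² + (y + 17.9)² = 117.06².
Subtracting the DUG equation from the OCWA and MCB equations removes the quadratic terms:
19.0 x + 151.8 y = -4904.67
-166.8 x − 30.2 y = -2530.13
Solving the 2×2 system: x ≈ 21.5, y ≈ -35.0 km.

x ≈ 21.5 km, y ≈ -35.0 km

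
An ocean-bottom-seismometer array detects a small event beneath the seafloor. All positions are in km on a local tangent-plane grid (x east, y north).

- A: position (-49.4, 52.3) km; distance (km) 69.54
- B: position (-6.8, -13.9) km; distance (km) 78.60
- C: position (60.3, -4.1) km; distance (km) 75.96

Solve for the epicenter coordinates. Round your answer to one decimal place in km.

(19.7, 60.1)

Circle about each station: (x + 49.4)² + (y − 52.3)² = 69.54²; (x + 6.8)² + (y + 13.9)² = 78.60²; (x − 60.3)² + (y + 4.1)² = 75.96².
Subtracting the A equation from the B and C equations removes the quadratic terms:
85.2 x − 132.4 y = -6278.35
219.4 x − 112.8 y = -2456.86
Solving the 2×2 system: x ≈ 19.7, y ≈ 60.1 km.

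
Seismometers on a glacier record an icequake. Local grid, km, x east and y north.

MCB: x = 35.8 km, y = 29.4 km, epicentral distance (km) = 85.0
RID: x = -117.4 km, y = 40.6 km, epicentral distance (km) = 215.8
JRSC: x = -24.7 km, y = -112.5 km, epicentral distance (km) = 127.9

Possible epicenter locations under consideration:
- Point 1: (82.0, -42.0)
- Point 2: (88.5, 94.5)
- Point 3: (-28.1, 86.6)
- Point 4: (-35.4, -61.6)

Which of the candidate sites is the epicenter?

For each candidate, compare |candidate − station| to the reported distance:
Point 1: residuals MCB 0.0, RID 0.0, JRSC 0.0 → max 0.0 km
Point 2: residuals MCB 1.2, RID 3.0, JRSC 108.0 → max 108.0 km
Point 3: residuals MCB 0.8, RID 115.3, JRSC 71.2 → max 115.3 km
Point 4: residuals MCB 30.5, RID 84.8, JRSC 75.9 → max 84.8 km
Only Point 1 has all residuals ≈ 0.

Point 1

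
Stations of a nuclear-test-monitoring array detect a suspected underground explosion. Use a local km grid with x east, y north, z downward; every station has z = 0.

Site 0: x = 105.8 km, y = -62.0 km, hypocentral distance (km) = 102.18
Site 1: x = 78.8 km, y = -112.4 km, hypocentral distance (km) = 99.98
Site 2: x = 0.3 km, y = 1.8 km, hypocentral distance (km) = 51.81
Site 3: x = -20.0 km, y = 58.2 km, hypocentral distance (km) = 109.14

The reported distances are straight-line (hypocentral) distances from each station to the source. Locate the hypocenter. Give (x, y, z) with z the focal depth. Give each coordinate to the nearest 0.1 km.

(6.8, -45.8, 19.4)

Each station gives a sphere (x−x_i)² + (y−y_i)² + z² = d_i² (stations at z=0).
Subtracting the Site 0 sphere from Site 1 and Site 2: z² cancels, leaving linear equations in x and y:
-54.0 x − 100.8 y = 4250.31
-211.0 x + 127.6 y = -7277.83
Solving: x ≈ 6.792, y ≈ -45.805 km (keep extra digits for the depth step; rounded: 6.8, -45.8).
Then from the Site 0 sphere: z² = 102.18² − (x − 105.8)² − (y + 62.0)² with x = 6.792, y = -45.805, so z ≈ 19.388 ≈ 19.4 km.
Check against Site 3 (with the unrounded solution): distance 109.14 ≈ 109.14 km. ✓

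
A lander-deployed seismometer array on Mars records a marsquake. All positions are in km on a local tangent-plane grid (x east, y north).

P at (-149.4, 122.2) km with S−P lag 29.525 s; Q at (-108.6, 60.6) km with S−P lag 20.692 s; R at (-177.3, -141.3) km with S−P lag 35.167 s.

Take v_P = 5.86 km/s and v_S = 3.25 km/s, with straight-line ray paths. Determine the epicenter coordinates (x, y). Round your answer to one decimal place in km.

(32.4, 6.6)

Distance from S−P lag: d = Δt · v_P v_S / (v_P − v_S) = Δt · (5.86·3.25)/(5.86−3.25) ≈ 7.2969·Δt.
So d_P = 215.44, d_Q = 150.99, d_R = 256.61 km.
Circle about each station: (x + 149.4)² + (y − 122.2)² = 215.44²; (x + 108.6)² + (y − 60.6)² = 150.99²; (x + 177.3)² + (y + 141.3)² = 256.61².
Subtracting the P equation from the Q and R equations removes the quadratic terms:
81.6 x − 123.2 y = 1829.53
-55.8 x − 527.0 y = -5286.52
Solving the 2×2 system: x ≈ 32.4, y ≈ 6.6 km.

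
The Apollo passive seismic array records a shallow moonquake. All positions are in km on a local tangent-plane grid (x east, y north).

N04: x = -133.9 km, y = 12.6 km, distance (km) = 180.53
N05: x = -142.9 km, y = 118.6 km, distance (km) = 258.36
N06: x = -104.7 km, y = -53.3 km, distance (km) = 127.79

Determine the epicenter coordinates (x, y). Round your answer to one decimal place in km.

Circle about each station: (x + 133.9)² + (y − 12.6)² = 180.53²; (x + 142.9)² + (y − 118.6)² = 258.36²; (x + 104.7)² + (y + 53.3)² = 127.79².
Subtracting pairs of circle equations eliminates x²+y² and gives linear equations (the radical axes):
-18.0 x + 212.0 y = -17760.41
58.4 x − 131.8 y = 11975.81
Solving the 2×2 system: x ≈ 19.8, y ≈ -82.1 km.

(19.8, -82.1)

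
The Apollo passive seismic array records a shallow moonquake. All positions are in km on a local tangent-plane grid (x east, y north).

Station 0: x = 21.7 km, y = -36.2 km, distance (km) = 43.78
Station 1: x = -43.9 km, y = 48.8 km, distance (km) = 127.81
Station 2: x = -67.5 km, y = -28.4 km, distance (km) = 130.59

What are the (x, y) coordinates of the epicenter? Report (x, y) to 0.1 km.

x ≈ 62.9 km, y ≈ -21.4 km

Circle about each station: (x − 21.7)² + (y + 36.2)² = 43.78²; (x + 43.9)² + (y − 48.8)² = 127.81²; (x + 67.5)² + (y + 28.4)² = 130.59².
Subtracting the Station 0 equation from the Station 1 and Station 2 equations removes the quadratic terms:
-131.2 x + 170.0 y = -11891.39
-178.4 x + 15.6 y = -11555.58
Solving the 2×2 system: x ≈ 62.9, y ≈ -21.4 km.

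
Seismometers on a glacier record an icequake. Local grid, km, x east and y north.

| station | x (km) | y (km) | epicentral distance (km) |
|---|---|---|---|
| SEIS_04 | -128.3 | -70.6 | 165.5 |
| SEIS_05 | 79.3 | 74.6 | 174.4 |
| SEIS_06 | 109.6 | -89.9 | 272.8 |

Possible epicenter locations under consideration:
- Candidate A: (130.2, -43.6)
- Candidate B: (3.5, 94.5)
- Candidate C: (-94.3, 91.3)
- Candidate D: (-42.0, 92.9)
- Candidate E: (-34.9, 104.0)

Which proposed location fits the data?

Candidate C

For each candidate, compare |candidate − station| to the reported distance:
Candidate A: residuals SEIS_04 94.4, SEIS_05 45.7, SEIS_06 222.1 → max 222.1 km
Candidate B: residuals SEIS_04 45.8, SEIS_05 96.0, SEIS_06 60.1 → max 96.0 km
Candidate C: residuals SEIS_04 0.1, SEIS_05 0.0, SEIS_06 0.0 → max 0.1 km
Candidate D: residuals SEIS_04 19.4, SEIS_05 51.7, SEIS_06 35.3 → max 51.7 km
Candidate E: residuals SEIS_04 32.5, SEIS_05 56.5, SEIS_06 31.0 → max 56.5 km
Only Candidate C has all residuals ≈ 0.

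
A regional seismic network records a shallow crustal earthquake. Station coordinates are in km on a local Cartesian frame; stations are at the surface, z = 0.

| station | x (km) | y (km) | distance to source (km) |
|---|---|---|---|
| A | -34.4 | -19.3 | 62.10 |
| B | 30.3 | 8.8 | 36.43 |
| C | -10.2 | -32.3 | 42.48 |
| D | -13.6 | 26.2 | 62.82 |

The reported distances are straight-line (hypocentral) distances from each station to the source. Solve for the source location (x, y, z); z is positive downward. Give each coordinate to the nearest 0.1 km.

Each station gives a sphere (x−x_i)² + (y−y_i)² + z² = d_i² (stations at z=0).
Subtracting the A sphere from B and C: z² cancels, leaving linear equations in x and y:
129.4 x + 56.2 y = 1968.95
48.4 x − 26.0 y = 1643.34
Solving: x ≈ 23.593, y ≈ -19.287 km (keep extra digits for the depth step; rounded: 23.6, -19.3).
Then from the A sphere: z² = 62.10² − (x + 34.4)² − (y + 19.3)² with x = 23.593, y = -19.287, so z ≈ 22.209 ≈ 22.2 km.
Check against D (with the unrounded solution): distance 62.81 ≈ 62.82 km. ✓

x ≈ 23.6 km, y ≈ -19.3 km, depth ≈ 22.2 km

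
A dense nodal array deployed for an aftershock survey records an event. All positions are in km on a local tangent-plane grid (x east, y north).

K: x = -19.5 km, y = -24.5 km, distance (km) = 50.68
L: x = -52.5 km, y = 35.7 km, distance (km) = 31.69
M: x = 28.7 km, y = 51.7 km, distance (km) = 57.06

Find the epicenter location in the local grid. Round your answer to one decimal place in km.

Circle about each station: (x + 19.5)² + (y + 24.5)² = 50.68²; (x + 52.5)² + (y − 35.7)² = 31.69²; (x − 28.7)² + (y − 51.7)² = 57.06².
Subtracting pairs of circle equations eliminates x²+y² and gives linear equations (the radical axes):
-66.0 x + 120.4 y = 4614.45
96.4 x + 152.4 y = 1828.70
Solving the 2×2 system: x ≈ -22.3, y ≈ 26.1 km.

x ≈ -22.3 km, y ≈ 26.1 km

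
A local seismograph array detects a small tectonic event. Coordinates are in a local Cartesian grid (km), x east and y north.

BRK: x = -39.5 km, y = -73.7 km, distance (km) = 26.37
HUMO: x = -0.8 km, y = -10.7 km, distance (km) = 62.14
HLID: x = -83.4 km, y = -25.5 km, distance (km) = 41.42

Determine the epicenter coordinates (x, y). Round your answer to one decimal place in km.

-49.5 km east, -49.3 km north

Circle about each station: (x + 39.5)² + (y + 73.7)² = 26.37²; (x + 0.8)² + (y + 10.7)² = 62.14²; (x + 83.4)² + (y + 25.5)² = 41.42².
Subtracting pairs of circle equations eliminates x²+y² and gives linear equations (the radical axes):
77.4 x + 126.0 y = -10042.81
-87.8 x + 96.4 y = -406.37
Solving the 2×2 system: x ≈ -49.5, y ≈ -49.3 km.
Check against BRK (with the unrounded x, y): √((x + 39.5)²+(y + 73.7)²) = 26.37 ≈ 26.37 km. ✓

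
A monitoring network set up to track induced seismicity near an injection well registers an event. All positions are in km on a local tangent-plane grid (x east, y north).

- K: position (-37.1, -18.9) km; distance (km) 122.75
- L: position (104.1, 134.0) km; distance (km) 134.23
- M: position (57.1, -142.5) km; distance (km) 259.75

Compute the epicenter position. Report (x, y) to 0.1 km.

Circle about each station: (x + 37.1)² + (y + 18.9)² = 122.75²; (x − 104.1)² + (y − 134.0)² = 134.23²; (x − 57.1)² + (y + 142.5)² = 259.75².
Subtracting the K equation from the L and M equations removes the quadratic terms:
282.4 x + 305.8 y = 24109.06
188.4 x − 247.2 y = -30569.46
Solving the 2×2 system: x ≈ -26.6, y ≈ 103.4 km.

-26.6 km east, 103.4 km north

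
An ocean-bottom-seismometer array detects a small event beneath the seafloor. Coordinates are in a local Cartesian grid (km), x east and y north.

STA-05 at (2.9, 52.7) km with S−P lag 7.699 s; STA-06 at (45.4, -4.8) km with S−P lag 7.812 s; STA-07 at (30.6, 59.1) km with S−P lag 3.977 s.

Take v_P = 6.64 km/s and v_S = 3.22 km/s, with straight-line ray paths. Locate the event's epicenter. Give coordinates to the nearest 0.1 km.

Distance from S−P lag: d = Δt · v_P v_S / (v_P − v_S) = Δt · (6.64·3.22)/(6.64−3.22) ≈ 6.2517·Δt.
So d_STA-05 = 48.13, d_STA-06 = 48.84, d_STA-07 = 24.86 km.
Circle about each station: (x − 2.9)² + (y − 52.7)² = 48.13²; (x − 45.4)² + (y + 4.8)² = 48.84²; (x − 30.6)² + (y − 59.1)² = 24.86².
Subtracting the STA-05 equation from the STA-06 and STA-07 equations removes the quadratic terms:
85.0 x − 115.0 y = -770.35
55.4 x + 12.8 y = 3341.95
Solving the 2×2 system: x ≈ 50.2, y ≈ 43.8 km.
Check against STA-05 (with the unrounded x, y): √((x − 2.9)²+(y − 52.7)²) = 48.13 ≈ 48.13 km. ✓

x ≈ 50.2 km, y ≈ 43.8 km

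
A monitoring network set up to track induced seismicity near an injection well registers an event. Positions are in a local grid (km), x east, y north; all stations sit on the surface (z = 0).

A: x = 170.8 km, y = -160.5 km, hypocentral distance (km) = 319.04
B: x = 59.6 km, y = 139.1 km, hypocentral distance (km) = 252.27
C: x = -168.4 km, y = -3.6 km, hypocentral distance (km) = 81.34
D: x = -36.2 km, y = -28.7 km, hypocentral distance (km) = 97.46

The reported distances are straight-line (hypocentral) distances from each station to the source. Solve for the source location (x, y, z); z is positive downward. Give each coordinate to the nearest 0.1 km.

Each station gives a sphere (x−x_i)² + (y−y_i)² + z² = d_i² (stations at z=0).
Subtracting the A sphere from B and C: z² cancels, leaving linear equations in x and y:
-222.4 x + 599.2 y = 6114.45
-678.4 x + 313.8 y = 68608.96
Solving: x ≈ -116.397, y ≈ -32.998 km (keep extra digits for the depth step; rounded: -116.4, -33.0).
Then from the A sphere: z² = 319.04² − (x − 170.8)² − (y + 160.5)² with x = -116.397, y = -32.998, so z ≈ 55.205 ≈ 55.2 km.

(-116.4, -33.0, 55.2)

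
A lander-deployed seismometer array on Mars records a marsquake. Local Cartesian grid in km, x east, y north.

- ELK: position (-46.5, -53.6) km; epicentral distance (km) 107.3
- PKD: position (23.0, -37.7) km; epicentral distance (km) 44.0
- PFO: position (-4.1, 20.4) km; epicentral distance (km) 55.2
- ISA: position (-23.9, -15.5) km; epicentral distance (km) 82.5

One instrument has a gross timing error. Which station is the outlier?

ISA

Solve using three stations at a time. Using ELK, PKD, PFO (subtract circle equations pairwise → linear system) gives (x, y) ≈ (46.9, -0.8).
Distances from that point to each station vs reported:
  ELK: calculated 107.3 vs reported 107.3 → residual 0.0 km
  PKD: calculated 44.0 vs reported 44.0 → residual 0.0 km
  PFO: calculated 55.2 vs reported 55.2 → residual 0.0 km
  ISA: calculated 72.3 vs reported 82.5 → residual 10.2 km
ELK, PKD, PFO are mutually consistent (residuals ≈ 0); ISA is off by 10.2 km.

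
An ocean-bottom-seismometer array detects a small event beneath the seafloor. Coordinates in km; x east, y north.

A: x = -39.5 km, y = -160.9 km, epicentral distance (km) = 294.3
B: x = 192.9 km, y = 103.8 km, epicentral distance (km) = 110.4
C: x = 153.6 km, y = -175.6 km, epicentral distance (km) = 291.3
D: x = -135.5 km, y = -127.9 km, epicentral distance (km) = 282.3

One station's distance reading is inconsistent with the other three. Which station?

D

Solve using three stations at a time. Using A, B, C (subtract circle equations pairwise → linear system) gives (x, y) ≈ (82.5, 106.9).
Distances from that point to each station vs reported:
  A: calculated 294.3 vs reported 294.3 → residual 0.0 km
  B: calculated 110.4 vs reported 110.4 → residual 0.0 km
  C: calculated 291.3 vs reported 291.3 → residual 0.0 km
  D: calculated 320.4 vs reported 282.3 → residual 38.1 km
A, B, C are mutually consistent (residuals ≈ 0); D is off by 38.1 km.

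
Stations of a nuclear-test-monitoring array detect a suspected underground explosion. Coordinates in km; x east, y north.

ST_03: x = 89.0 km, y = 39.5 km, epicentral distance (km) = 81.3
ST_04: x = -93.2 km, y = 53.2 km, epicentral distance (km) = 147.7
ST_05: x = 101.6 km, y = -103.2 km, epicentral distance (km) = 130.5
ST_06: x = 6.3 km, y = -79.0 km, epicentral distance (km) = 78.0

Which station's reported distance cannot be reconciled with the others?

ST_04

Solve using three stations at a time. Using ST_03, ST_05, ST_06 (subtract circle equations pairwise → linear system) gives (x, y) ≈ (19.1, -2.1).
Distances from that point to each station vs reported:
  ST_03: calculated 81.3 vs reported 81.3 → residual 0.0 km
  ST_04: calculated 125.2 vs reported 147.7 → residual 22.5 km
  ST_05: calculated 130.5 vs reported 130.5 → residual 0.0 km
  ST_06: calculated 78.0 vs reported 78.0 → residual 0.0 km
ST_03, ST_05, ST_06 are mutually consistent (residuals ≈ 0); ST_04 is off by 22.5 km.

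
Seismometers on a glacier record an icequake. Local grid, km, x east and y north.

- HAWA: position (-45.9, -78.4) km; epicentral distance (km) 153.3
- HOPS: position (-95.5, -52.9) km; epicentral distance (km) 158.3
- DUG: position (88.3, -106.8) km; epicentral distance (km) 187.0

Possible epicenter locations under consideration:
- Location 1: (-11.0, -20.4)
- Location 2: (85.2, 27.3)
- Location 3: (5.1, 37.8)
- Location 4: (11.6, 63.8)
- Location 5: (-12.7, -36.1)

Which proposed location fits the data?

For each candidate, compare |candidate − station| to the reported distance:
Location 1: residuals HAWA 85.6, HOPS 67.8, DUG 55.4 → max 85.6 km
Location 2: residuals HAWA 15.1, HOPS 39.4, DUG 52.9 → max 52.9 km
Location 3: residuals HAWA 26.4, HOPS 22.8, DUG 20.2 → max 26.4 km
Location 4: residuals HAWA 0.1, HOPS 0.1, DUG 0.0 → max 0.1 km
Location 5: residuals HAWA 99.5, HOPS 73.8, DUG 63.7 → max 99.5 km
Only Location 4 has all residuals ≈ 0.

Location 4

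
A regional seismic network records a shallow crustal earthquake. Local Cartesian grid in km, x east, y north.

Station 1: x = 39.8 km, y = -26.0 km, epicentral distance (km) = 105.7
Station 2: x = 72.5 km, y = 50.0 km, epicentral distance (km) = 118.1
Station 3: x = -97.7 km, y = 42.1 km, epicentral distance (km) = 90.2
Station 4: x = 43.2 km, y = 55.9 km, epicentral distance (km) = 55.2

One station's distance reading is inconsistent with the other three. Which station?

Solve using three stations at a time. Using Station 1, Station 3, Station 4 (subtract circle equations pairwise → linear system) gives (x, y) ≈ (-10.9, 66.7).
Distances from that point to each station vs reported:
  Station 1: calculated 105.7 vs reported 105.7 → residual 0.0 km
  Station 2: calculated 85.1 vs reported 118.1 → residual 33.0 km
  Station 3: calculated 90.2 vs reported 90.2 → residual 0.0 km
  Station 4: calculated 55.2 vs reported 55.2 → residual 0.0 km
Station 1, Station 3, Station 4 are mutually consistent (residuals ≈ 0); Station 2 is off by 33.0 km.

Station 2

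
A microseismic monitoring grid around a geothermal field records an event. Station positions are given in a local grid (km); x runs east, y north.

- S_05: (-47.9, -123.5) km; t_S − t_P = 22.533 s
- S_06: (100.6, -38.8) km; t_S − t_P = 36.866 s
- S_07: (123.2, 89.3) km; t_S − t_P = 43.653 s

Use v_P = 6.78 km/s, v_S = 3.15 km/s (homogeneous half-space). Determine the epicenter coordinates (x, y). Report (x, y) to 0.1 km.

(-114.2, -8.7)

Distance from S−P lag: d = Δt · v_P v_S / (v_P − v_S) = Δt · (6.78·3.15)/(6.78−3.15) ≈ 5.8835·Δt.
So d_S_05 = 132.57, d_S_06 = 216.90, d_S_07 = 256.83 km.
Circle about each station: (x + 47.9)² + (y + 123.5)² = 132.57²; (x − 100.6)² + (y + 38.8)² = 216.90²; (x − 123.2)² + (y − 89.3)² = 256.83².
Subtracting the S_05 equation from the S_06 and S_07 equations removes the quadratic terms:
297.0 x + 169.4 y = -35391.67
342.2 x + 425.6 y = -42780.77
Solving the 2×2 system: x ≈ -114.2, y ≈ -8.7 km.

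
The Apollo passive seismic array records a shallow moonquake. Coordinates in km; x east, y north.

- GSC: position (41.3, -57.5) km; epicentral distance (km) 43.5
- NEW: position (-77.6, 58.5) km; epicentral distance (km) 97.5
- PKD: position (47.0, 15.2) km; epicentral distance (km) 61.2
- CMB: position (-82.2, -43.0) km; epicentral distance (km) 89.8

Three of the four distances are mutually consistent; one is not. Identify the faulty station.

NEW

Solve using three stations at a time. Using GSC, PKD, CMB (subtract circle equations pairwise → linear system) gives (x, y) ≈ (6.8, -31.0).
Distances from that point to each station vs reported:
  GSC: calculated 43.5 vs reported 43.5 → residual 0.0 km
  NEW: calculated 123.0 vs reported 97.5 → residual 25.5 km
  PKD: calculated 61.2 vs reported 61.2 → residual 0.0 km
  CMB: calculated 89.8 vs reported 89.8 → residual 0.0 km
GSC, PKD, CMB are mutually consistent (residuals ≈ 0); NEW is off by 25.5 km.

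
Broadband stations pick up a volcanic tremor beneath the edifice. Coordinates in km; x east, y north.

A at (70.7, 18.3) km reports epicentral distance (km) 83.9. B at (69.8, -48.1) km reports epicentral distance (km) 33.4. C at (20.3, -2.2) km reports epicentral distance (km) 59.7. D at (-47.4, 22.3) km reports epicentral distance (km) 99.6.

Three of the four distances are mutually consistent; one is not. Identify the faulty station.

Solve using three stations at a time. Using A, B, C (subtract circle equations pairwise → linear system) gives (x, y) ≈ (38.3, -59.1).
Distances from that point to each station vs reported:
  A: calculated 83.9 vs reported 83.9 → residual 0.0 km
  B: calculated 33.3 vs reported 33.4 → residual 0.1 km
  C: calculated 59.7 vs reported 59.7 → residual 0.0 km
  D: calculated 118.2 vs reported 99.6 → residual 18.6 km
A, B, C are mutually consistent (residuals ≈ 0); D is off by 18.6 km.

D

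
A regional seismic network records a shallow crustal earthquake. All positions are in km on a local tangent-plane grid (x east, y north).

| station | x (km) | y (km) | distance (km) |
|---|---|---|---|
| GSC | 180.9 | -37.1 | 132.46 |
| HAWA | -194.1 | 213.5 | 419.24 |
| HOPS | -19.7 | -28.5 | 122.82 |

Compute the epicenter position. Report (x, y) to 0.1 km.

Circle about each station: (x − 180.9)² + (y + 37.1)² = 132.46²; (x + 194.1)² + (y − 213.5)² = 419.24²; (x + 19.7)² + (y + 28.5)² = 122.82².
Subtracting the GSC equation from the HAWA and HOPS equations removes the quadratic terms:
-750.0 x + 501.2 y = -109060.69
-401.2 x + 17.2 y = -30439.98
Solving the 2×2 system: x ≈ 71.1, y ≈ -111.2 km.

x ≈ 71.1 km, y ≈ -111.2 km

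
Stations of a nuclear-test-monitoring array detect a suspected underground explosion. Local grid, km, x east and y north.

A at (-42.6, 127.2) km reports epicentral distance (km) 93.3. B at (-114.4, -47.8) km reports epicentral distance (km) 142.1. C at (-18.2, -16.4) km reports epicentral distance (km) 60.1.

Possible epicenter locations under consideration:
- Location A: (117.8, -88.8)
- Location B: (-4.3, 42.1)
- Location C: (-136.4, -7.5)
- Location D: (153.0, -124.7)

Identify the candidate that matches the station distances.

For each candidate, compare |candidate − station| to the reported distance:
Location A: residuals A 175.7, B 93.7, C 94.0 → max 175.7 km
Location B: residuals A 0.0, B 0.0, C 0.0 → max 0.0 km
Location C: residuals A 70.8, B 96.2, C 58.4 → max 96.2 km
Location D: residuals A 225.6, B 136.1, C 142.5 → max 225.6 km
Only Location B has all residuals ≈ 0.

Location B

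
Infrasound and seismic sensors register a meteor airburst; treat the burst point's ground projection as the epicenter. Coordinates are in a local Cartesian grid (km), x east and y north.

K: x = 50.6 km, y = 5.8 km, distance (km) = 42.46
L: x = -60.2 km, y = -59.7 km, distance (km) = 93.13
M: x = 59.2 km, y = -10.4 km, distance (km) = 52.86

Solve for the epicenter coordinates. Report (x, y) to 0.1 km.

Circle about each station: (x − 50.6)² + (y − 5.8)² = 42.46²; (x + 60.2)² + (y + 59.7)² = 93.13²; (x − 59.2)² + (y + 10.4)² = 52.86².
Subtracting the K equation from the L and M equations removes the quadratic terms:
-221.6 x − 131.0 y = -2276.22
17.2 x − 32.4 y = 27.47
Solving the 2×2 system: x ≈ 8.2, y ≈ 3.5 km.
Check against K (with the unrounded x, y): √((x − 50.6)²+(y − 5.8)²) = 42.46 ≈ 42.46 km. ✓

8.2 km east, 3.5 km north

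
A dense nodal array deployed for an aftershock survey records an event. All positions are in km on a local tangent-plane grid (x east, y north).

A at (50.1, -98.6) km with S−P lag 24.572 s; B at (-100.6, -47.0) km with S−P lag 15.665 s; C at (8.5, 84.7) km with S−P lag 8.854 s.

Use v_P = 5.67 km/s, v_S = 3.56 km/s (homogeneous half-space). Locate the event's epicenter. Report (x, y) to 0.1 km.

Distance from S−P lag: d = Δt · v_P v_S / (v_P − v_S) = Δt · (5.67·3.56)/(5.67−3.56) ≈ 9.5664·Δt.
So d_A = 235.07, d_B = 149.86, d_C = 84.70 km.
Circle about each station: (x − 50.1)² + (y + 98.6)² = 235.07²; (x + 100.6)² + (y + 47.0)² = 149.86²; (x − 8.5)² + (y − 84.7)² = 84.70².
Subtracting the A equation from the B and C equations removes the quadratic terms:
-301.4 x + 103.2 y = 32897.28
-83.2 x + 366.6 y = 43098.18
Solving the 2×2 system: x ≈ -74.7, y ≈ 100.6 km.
Check against A (with the unrounded x, y): √((x − 50.1)²+(y + 98.6)²) = 235.07 ≈ 235.07 km. ✓

x ≈ -74.7 km, y ≈ 100.6 km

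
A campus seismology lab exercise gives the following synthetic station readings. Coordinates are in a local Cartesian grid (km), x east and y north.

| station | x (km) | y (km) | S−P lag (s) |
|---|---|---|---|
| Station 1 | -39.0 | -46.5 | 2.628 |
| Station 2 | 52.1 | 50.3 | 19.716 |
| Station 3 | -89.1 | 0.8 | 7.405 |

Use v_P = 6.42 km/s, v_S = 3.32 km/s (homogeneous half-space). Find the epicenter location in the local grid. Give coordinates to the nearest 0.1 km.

x ≈ -53.1 km, y ≈ -35.2 km

Distance from S−P lag: d = Δt · v_P v_S / (v_P − v_S) = Δt · (6.42·3.32)/(6.42−3.32) ≈ 6.8756·Δt.
So d_Station 1 = 18.07, d_Station 2 = 135.56, d_Station 3 = 50.91 km.
Circle about each station: (x + 39.0)² + (y + 46.5)² = 18.07²; (x − 52.1)² + (y − 50.3)² = 135.56²; (x + 89.1)² + (y − 0.8)² = 50.91².
Subtracting the Station 1 equation from the Station 2 and Station 3 equations removes the quadratic terms:
182.2 x + 193.6 y = -16488.74
-100.2 x + 94.6 y = 1990.90
Solving the 2×2 system: x ≈ -53.1, y ≈ -35.2 km.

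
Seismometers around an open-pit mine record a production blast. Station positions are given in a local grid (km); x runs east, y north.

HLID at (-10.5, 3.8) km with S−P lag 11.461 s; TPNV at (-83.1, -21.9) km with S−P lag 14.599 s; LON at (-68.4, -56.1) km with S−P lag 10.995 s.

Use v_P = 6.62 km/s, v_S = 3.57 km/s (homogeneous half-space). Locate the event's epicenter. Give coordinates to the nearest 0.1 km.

x ≈ 12.8 km, y ≈ -81.9 km

Distance from S−P lag: d = Δt · v_P v_S / (v_P − v_S) = Δt · (6.62·3.57)/(6.62−3.57) ≈ 7.7487·Δt.
So d_HLID = 88.81, d_TPNV = 113.12, d_LON = 85.20 km.
Circle about each station: (x + 10.5)² + (y − 3.8)² = 88.81²; (x + 83.1)² + (y + 21.9)² = 113.12²; (x + 68.4)² + (y + 56.1)² = 85.20².
Subtracting the HLID equation from the TPNV and LON equations removes the quadratic terms:
-145.2 x − 51.4 y = 2351.61
-115.8 x − 119.8 y = 8329.26
Solving the 2×2 system: x ≈ 12.8, y ≈ -81.9 km.
Check against HLID (with the unrounded x, y): √((x + 10.5)²+(y − 3.8)²) = 88.80 ≈ 88.81 km. ✓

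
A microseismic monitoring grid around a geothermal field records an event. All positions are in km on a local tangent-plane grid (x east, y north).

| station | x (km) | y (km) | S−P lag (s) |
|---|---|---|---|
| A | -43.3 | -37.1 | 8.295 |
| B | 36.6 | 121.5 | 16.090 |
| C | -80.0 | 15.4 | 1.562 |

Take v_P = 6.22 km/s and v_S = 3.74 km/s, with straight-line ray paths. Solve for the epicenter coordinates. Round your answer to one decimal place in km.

Distance from S−P lag: d = Δt · v_P v_S / (v_P − v_S) = Δt · (6.22·3.74)/(6.22−3.74) ≈ 9.3802·Δt.
So d_A = 77.81, d_B = 150.93, d_C = 14.65 km.
Circle about each station: (x + 43.3)² + (y + 37.1)² = 77.81²; (x − 36.6)² + (y − 121.5)² = 150.93²; (x + 80.0)² + (y − 15.4)² = 14.65².
Subtracting the A equation from the B and C equations removes the quadratic terms:
159.8 x + 317.2 y = -3874.96
-73.4 x + 105.0 y = 9225.63
Solving the 2×2 system: x ≈ -83.2, y ≈ 29.7 km.

x ≈ -83.2 km, y ≈ 29.7 km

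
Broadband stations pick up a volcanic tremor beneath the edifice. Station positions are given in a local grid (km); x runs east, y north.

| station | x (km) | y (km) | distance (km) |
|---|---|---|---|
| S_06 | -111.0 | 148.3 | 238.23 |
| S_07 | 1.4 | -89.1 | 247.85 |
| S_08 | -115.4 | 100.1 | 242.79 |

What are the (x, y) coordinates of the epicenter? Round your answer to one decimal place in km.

126.1 km east, 125.1 km north

Circle about each station: (x + 111.0)² + (y − 148.3)² = 238.23²; (x − 1.4)² + (y + 89.1)² = 247.85²; (x + 115.4)² + (y − 100.1)² = 242.79².
Subtracting pairs of circle equations eliminates x²+y² and gives linear equations (the radical axes):
224.8 x − 474.8 y = -31049.21
-8.8 x − 96.4 y = -13170.17
Solving the 2×2 system: x ≈ 126.1, y ≈ 125.1 km.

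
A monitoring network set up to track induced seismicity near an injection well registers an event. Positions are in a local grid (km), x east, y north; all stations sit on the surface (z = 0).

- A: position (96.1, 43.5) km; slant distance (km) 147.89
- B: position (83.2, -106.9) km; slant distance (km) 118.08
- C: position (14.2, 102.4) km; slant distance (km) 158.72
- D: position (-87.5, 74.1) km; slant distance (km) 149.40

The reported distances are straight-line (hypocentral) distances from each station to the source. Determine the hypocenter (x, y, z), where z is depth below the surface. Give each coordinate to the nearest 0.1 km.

Each station gives a sphere (x−x_i)² + (y−y_i)² + z² = d_i² (stations at z=0).
Subtracting the A sphere from B and C: z² cancels, leaving linear equations in x and y:
-25.8 x − 300.8 y = 15150.96
-163.8 x + 117.8 y = -3760.65
Solving: x ≈ -12.494, y ≈ -49.297 km (keep extra digits for the depth step; rounded: -12.5, -49.3).
Then from the A sphere: z² = 147.89² − (x − 96.1)² − (y − 43.5)² with x = -12.494, y = -49.297, so z ≈ 38.308 ≈ 38.3 km.

x ≈ -12.5 km, y ≈ -49.3 km, depth ≈ 38.3 km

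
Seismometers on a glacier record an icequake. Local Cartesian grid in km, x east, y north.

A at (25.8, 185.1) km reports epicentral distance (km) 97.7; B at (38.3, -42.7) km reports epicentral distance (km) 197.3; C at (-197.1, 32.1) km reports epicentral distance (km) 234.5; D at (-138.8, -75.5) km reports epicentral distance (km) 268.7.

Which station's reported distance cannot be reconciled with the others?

A

Solve using three stations at a time. Using B, C, D (subtract circle equations pairwise → linear system) gives (x, y) ≈ (4.6, 151.8).
Distances from that point to each station vs reported:
  A: calculated 39.5 vs reported 97.7 → residual 58.2 km
  B: calculated 197.4 vs reported 197.3 → residual 0.1 km
  C: calculated 234.6 vs reported 234.5 → residual 0.1 km
  D: calculated 268.8 vs reported 268.7 → residual 0.1 km
B, C, D are mutually consistent (residuals ≈ 0); A is off by 58.2 km.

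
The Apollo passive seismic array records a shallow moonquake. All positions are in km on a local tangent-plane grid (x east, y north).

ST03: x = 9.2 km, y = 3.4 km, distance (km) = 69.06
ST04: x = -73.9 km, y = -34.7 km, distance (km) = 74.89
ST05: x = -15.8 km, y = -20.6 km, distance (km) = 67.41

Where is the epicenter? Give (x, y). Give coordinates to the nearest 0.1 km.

Circle about each station: (x − 9.2)² + (y − 3.4)² = 69.06²; (x + 73.9)² + (y + 34.7)² = 74.89²; (x + 15.8)² + (y + 20.6)² = 67.41².
Subtracting the ST03 equation from the ST04 and ST05 equations removes the quadratic terms:
-166.2 x − 76.2 y = 5729.87
-50.0 x − 48.0 y = 802.98
Solving the 2×2 system: x ≈ -51.3, y ≈ 36.7 km.

(-51.3, 36.7)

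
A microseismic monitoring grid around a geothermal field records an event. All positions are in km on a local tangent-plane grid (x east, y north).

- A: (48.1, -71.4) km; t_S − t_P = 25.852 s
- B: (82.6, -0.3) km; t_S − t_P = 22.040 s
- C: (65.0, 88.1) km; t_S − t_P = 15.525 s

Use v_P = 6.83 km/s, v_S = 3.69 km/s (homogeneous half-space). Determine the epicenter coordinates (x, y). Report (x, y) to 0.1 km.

Distance from S−P lag: d = Δt · v_P v_S / (v_P − v_S) = Δt · (6.83·3.69)/(6.83−3.69) ≈ 8.0263·Δt.
So d_A = 207.50, d_B = 176.90, d_C = 124.61 km.
Circle about each station: (x − 48.1)² + (y + 71.4)² = 207.50²; (x − 82.6)² + (y + 0.3)² = 176.90²; (x − 65.0)² + (y − 88.1)² = 124.61².
Subtracting the A equation from the B and C equations removes the quadratic terms:
69.0 x + 142.2 y = 11173.92
33.8 x + 319.0 y = 32103.64
Solving the 2×2 system: x ≈ -58.2, y ≈ 106.8 km.

(-58.2, 106.8)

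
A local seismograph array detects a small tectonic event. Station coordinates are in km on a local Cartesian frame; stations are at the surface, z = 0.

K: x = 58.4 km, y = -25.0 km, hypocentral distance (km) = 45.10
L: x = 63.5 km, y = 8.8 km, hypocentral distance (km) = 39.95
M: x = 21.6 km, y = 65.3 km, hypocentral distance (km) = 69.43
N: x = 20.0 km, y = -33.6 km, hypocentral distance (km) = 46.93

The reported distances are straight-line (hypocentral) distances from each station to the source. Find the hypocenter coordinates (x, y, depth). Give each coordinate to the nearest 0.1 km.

Each station gives a sphere (x−x_i)² + (y−y_i)² + z² = d_i² (stations at z=0).
Subtracting the K sphere from L and M: z² cancels, leaving linear equations in x and y:
10.2 x + 67.6 y = 512.14
-73.6 x + 180.6 y = -2091.42
Solving: x ≈ 34.305, y ≈ 2.400 km (keep extra digits for the depth step; rounded: 34.3, 2.4).
Then from the K sphere: z² = 45.10² − (x − 58.4)² − (y + 25.0)² with x = 34.305, y = 2.400, so z ≈ 26.508 ≈ 26.5 km.
Check against N (with the unrounded solution): distance 46.94 ≈ 46.93 km. ✓

(34.3, 2.4, 26.5)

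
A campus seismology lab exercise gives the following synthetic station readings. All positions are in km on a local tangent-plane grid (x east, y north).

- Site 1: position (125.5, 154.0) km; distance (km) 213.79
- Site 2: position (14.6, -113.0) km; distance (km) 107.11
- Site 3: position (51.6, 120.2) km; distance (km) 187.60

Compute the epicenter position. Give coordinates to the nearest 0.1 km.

107.1 km east, -59.0 km north

Circle about each station: (x − 125.5)² + (y − 154.0)² = 213.79²; (x − 14.6)² + (y + 113.0)² = 107.11²; (x − 51.6)² + (y − 120.2)² = 187.60².
Subtracting pairs of circle equations eliminates x²+y² and gives linear equations (the radical axes):
-221.8 x − 534.0 y = 7749.52
-147.8 x − 67.6 y = -11843.25
Solving the 2×2 system: x ≈ 107.1, y ≈ -59.0 km.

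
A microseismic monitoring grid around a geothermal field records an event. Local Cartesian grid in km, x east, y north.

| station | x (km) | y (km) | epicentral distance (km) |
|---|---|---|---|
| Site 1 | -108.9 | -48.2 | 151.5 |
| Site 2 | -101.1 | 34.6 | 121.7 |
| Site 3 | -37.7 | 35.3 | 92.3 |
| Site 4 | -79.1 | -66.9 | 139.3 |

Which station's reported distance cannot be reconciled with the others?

Solve using three stations at a time. Using Site 1, Site 2, Site 4 (subtract circle equations pairwise → linear system) gives (x, y) ≈ (20.8, 30.5).
Distances from that point to each station vs reported:
  Site 1: calculated 151.7 vs reported 151.5 → residual 0.2 km
  Site 2: calculated 122.0 vs reported 121.7 → residual 0.3 km
  Site 3: calculated 58.7 vs reported 92.3 → residual 33.6 km
  Site 4: calculated 139.5 vs reported 139.3 → residual 0.2 km
Site 1, Site 2, Site 4 are mutually consistent (residuals ≈ 0); Site 3 is off by 33.6 km.

Site 3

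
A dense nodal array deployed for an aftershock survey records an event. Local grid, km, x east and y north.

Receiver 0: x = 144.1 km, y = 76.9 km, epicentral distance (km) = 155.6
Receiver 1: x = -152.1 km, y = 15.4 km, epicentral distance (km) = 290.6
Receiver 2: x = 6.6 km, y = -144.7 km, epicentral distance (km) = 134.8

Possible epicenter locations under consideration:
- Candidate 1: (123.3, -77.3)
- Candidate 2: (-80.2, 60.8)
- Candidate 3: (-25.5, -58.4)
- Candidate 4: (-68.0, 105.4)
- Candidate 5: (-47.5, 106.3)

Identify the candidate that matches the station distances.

Candidate 1

For each candidate, compare |candidate − station| to the reported distance:
Candidate 1: residuals Receiver 0 0.0, Receiver 1 0.0, Receiver 2 0.0 → max 0.0 km
Candidate 2: residuals Receiver 0 69.3, Receiver 1 205.6, Receiver 2 88.3 → max 205.6 km
Candidate 3: residuals Receiver 0 61.4, Receiver 1 144.1, Receiver 2 42.7 → max 144.1 km
Candidate 4: residuals Receiver 0 58.4, Receiver 1 167.4, Receiver 2 126.2 → max 167.4 km
Candidate 5: residuals Receiver 0 38.2, Receiver 1 152.0, Receiver 2 122.0 → max 152.0 km
Only Candidate 1 has all residuals ≈ 0.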